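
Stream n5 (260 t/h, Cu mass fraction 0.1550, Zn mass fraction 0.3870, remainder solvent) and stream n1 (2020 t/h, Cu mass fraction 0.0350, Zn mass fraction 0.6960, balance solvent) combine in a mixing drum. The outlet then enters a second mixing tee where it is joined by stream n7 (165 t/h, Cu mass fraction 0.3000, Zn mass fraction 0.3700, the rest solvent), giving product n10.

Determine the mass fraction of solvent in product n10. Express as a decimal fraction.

Overall, product flow = 2445 t/h.
solvent in = 260×0.458 + 2020×0.269 + 165×0.330 = 716.91 t/h.
solvent fraction in n10 = 0.2932.

0.2932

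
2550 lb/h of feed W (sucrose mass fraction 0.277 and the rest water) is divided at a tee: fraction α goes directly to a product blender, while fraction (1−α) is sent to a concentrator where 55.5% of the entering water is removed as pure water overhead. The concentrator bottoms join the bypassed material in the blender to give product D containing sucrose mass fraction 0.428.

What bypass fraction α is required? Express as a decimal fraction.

0.121

All 2550×0.277 = 706.35 lb/h of sucrose reaches D, so D = 706.35/0.428 = 1650.4 lb/h and vapour = 899.65 lb/h.
The evaporator receives (1−α)·2550 of feed at 0.723 water and removes 0.555 of that water:
0.555×0.723×(1−α)×2550 = 899.65
(1−α) = 899.65/1023.2 = 0.8792;  α = 0.1208.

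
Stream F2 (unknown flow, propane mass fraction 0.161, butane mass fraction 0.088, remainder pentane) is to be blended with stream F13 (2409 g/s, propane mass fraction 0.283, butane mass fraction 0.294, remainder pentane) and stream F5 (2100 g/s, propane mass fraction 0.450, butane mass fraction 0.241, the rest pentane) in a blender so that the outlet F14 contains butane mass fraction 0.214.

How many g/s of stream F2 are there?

Let F2 be the unknown flow. Total out = 4509 + F2.
butane balance: 1214.3 + 0.088·F2 = 0.214·(4509 + F2)
(0.088 − 0.214)·F2 = 0.214×4509 − 1214.3 = -249.42
F2 = -249.42 / -0.126 = 1979.5 g/s

1980 g/s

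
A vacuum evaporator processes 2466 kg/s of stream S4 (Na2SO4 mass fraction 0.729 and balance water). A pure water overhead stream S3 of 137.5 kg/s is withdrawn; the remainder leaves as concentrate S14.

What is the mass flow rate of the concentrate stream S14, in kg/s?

2328 kg/s

Concentrate = 2466 − 137.5 = 2328.5 kg/s.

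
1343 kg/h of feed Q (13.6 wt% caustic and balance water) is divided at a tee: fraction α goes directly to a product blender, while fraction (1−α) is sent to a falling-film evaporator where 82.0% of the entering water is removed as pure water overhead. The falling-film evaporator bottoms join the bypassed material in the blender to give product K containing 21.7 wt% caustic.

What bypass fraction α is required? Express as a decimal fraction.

0.473

All 1343×0.136 = 182.65 kg/h of caustic reaches K, so K = 182.65/0.217 = 841.7 kg/h and vapour = 501.3 kg/h.
The evaporator receives (1−α)·1343 of feed at 0.864 water and removes 0.820 of that water:
0.820×0.864×(1−α)×1343 = 501.3
(1−α) = 501.3/951.49 = 0.5269;  α = 0.4731.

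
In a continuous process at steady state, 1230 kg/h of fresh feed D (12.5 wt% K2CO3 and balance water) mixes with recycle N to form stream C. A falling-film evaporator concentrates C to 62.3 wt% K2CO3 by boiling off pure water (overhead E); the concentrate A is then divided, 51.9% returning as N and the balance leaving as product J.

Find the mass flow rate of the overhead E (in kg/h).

Overall K2CO3 balance (none leaves overhead): K2CO3 in fresh feed = K2CO3 in product, i.e. 1230×0.125 = (1−0.519)·A·0.623.
A = 153.75/(0.623×0.481) = 513.08 kg/h.
Recycle N = 0.519×513.08 = 266.29 kg/h.
Combined feed C = 1230 + 266.29 = 1496.3 kg/h.
Overhead E = C − A = 1496.3 − 513.08 = 983.21 kg/h.

983.2 kg/h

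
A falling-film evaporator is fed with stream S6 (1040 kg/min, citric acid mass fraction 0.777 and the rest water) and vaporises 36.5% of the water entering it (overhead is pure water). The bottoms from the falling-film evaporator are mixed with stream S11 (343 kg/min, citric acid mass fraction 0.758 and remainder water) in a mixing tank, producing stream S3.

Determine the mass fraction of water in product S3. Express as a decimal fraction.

Vapour removed = 0.365×0.223×1040 = 84.651 kg/min; concentrate = 955.35 kg/min.
water reaching the mixer = 147.27 (from concentrate) + 343×0.242 = 230.28 kg/min.
Product flow = 955.35 + 343 = 1298.3 kg/min; water fraction = 0.177.

0.177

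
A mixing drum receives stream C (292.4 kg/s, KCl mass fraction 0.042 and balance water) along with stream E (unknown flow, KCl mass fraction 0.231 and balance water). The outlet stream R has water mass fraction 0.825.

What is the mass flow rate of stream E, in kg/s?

Let E be the unknown flow. Total out = 292.4 + E.
water balance: 280.12 + 0.769·E = 0.825·(292.4 + E)
(0.769 − 0.825)·E = 0.825×292.4 − 280.12 = -38.889
E = -38.889 / -0.056 = 694.45 kg/s

694.5 kg/s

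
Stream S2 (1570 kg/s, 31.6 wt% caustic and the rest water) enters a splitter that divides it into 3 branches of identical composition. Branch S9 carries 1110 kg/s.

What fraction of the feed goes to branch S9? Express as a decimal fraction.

0.707

Fraction to S9 = 1110/1570 = 0.7070.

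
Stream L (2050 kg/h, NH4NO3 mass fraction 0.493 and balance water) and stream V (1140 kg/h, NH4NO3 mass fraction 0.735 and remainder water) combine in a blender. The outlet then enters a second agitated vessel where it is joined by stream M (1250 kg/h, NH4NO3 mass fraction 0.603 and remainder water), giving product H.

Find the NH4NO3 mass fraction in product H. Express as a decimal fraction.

0.586

Overall, product flow = 4440 kg/h.
NH4NO3 in = 2050×0.493 + 1140×0.735 + 1250×0.603 = 2602.3 kg/h.
NH4NO3 fraction in H = 0.586.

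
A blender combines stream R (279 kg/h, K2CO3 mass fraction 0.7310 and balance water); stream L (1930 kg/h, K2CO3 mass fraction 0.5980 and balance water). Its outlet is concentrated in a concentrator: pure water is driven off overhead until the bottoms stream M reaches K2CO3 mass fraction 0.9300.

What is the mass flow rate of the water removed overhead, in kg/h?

748.7 kg/h

K2CO3 entering = 279×0.731 + 1930×0.598 = 1358.1 kg/h.
All K2CO3 reports to M, so M = 1358.1/0.930 = 1460.3 kg/h.
Total feed = 2209 kg/h; overhead = 2209 − 1460.3 = 748.69 kg/h.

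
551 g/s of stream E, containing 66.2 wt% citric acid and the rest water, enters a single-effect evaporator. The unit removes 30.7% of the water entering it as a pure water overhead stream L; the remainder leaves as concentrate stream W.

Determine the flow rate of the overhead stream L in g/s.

water entering = 551×0.338 = 186.24 g/s; overhead removed = 0.307×186.24 = 57.175 g/s.

57.18 g/s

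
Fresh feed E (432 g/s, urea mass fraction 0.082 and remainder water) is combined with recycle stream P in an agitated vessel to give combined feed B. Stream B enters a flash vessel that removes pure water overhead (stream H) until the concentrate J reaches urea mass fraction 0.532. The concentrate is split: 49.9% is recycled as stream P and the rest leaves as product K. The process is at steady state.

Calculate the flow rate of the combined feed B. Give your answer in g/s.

Overall urea balance (none leaves overhead): urea in fresh feed = urea in product, i.e. 432×0.082 = (1−0.499)·J·0.532.
J = 35.424/(0.532×0.501) = 132.91 g/s.
Recycle P = 0.499×132.91 = 66.321 g/s.
Combined feed B = 432 + 66.321 = 498.32 g/s.

498.3 g/s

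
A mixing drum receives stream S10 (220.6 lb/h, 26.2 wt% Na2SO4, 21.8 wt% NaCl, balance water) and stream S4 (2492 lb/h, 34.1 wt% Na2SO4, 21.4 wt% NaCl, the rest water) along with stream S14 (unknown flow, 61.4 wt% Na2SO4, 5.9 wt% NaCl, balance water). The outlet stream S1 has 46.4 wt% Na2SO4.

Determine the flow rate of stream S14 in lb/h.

2341 lb/h

Let S14 be the unknown flow. Total out = 2712.6 + S14.
Na2SO4 balance: 907.57 + 0.614·S14 = 0.464·(2712.6 + S14)
(0.614 − 0.464)·S14 = 0.464×2712.6 − 907.57 = 351.08
S14 = 351.08 / 0.150 = 2340.5 lb/h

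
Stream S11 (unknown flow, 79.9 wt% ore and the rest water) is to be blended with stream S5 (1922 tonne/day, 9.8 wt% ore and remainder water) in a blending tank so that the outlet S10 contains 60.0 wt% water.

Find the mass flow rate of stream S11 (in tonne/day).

Let S11 be the unknown flow. Total out = 1922 + S11.
water balance: 1733.6 + 0.201·S11 = 0.600·(1922 + S11)
(0.201 − 0.600)·S11 = 0.600×1922 − 1733.6 = -580.44
S11 = -580.44 / -0.399 = 1454.7 tonne/day

1455 tonne/day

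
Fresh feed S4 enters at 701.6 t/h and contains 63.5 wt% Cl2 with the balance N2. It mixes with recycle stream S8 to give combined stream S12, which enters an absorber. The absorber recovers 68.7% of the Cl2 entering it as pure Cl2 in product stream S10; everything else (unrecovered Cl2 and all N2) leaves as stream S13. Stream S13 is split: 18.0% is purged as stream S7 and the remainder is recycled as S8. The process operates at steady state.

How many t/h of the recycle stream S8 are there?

N2 enters only via S4 and leaves only via the purge: 701.6×0.365 = 0.180×(N2 in S13), and the absorber passes all N2, so N2 in S12 = N2 in S13 = 1422.7 t/h.
Cl2 in S12: m_A = 701.6×0.635 + (1−0.180)·(1−0.687)·m_A, so m_A = 445.52/0.7433 = 599.34 t/h.
S13 = (1−0.687)×599.34 + 1422.7 = 1610.3 t/h.
Recycle S8 = (1−0.180)×1610.3 = 1320.4 t/h.

1320 t/h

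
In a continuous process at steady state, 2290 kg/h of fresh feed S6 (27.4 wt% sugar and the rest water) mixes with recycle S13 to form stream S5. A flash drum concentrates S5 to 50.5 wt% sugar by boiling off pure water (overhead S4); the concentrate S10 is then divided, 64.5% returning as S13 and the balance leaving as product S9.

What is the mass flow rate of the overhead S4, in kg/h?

Overall sugar balance (none leaves overhead): sugar in fresh feed = sugar in product, i.e. 2290×0.274 = (1−0.645)·S10·0.505.
S10 = 627.46/(0.505×0.355) = 3500 kg/h.
Recycle S13 = 0.645×3500 = 2257.5 kg/h.
Combined feed S5 = 2290 + 2257.5 = 4547.5 kg/h.
Overhead S4 = S5 − S10 = 4547.5 − 3500 = 1047.5 kg/h.

1048 kg/h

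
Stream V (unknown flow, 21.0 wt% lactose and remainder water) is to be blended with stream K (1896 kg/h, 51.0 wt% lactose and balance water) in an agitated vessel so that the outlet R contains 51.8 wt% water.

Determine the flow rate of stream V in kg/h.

195.2 kg/h

Let V be the unknown flow. Total out = 1896 + V.
water balance: 929.04 + 0.790·V = 0.518·(1896 + V)
(0.790 − 0.518)·V = 0.518×1896 − 929.04 = 53.088
V = 53.088 / 0.272 = 195.18 kg/h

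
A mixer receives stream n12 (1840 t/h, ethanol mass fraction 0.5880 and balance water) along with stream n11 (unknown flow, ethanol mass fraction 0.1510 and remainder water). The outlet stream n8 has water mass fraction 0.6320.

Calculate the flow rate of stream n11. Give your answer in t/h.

1865 t/h

Let n11 be the unknown flow. Total out = 1840 + n11.
water balance: 758.08 + 0.849·n11 = 0.632·(1840 + n11)
(0.849 − 0.632)·n11 = 0.632×1840 − 758.08 = 404.8
n11 = 404.8 / 0.217 = 1865.4 t/h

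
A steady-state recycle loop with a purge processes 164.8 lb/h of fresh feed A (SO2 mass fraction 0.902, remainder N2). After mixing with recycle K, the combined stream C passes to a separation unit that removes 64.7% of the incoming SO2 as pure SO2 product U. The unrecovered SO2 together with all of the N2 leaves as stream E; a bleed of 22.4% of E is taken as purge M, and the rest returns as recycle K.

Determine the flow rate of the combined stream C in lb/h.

N2 enters only via A and leaves only via the purge: 164.8×0.098 = 0.224×(N2 in E), and the separation unit passes all N2, so N2 in C = N2 in E = 72.1 lb/h.
SO2 in C: m_A = 164.8×0.902 + (1−0.224)·(1−0.647)·m_A, so m_A = 148.65/0.7261 = 204.73 lb/h.
C = 204.73 + 72.1 = 276.83 lb/h.

276.8 lb/h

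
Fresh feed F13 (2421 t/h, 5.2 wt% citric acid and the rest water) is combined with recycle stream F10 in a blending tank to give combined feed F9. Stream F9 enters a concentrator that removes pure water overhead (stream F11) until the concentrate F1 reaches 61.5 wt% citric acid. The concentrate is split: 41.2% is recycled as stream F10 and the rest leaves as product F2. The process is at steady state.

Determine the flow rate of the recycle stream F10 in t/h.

143.4 t/h

Overall citric acid balance (none leaves overhead): citric acid in fresh feed = citric acid in product, i.e. 2421×0.052 = (1−0.412)·F1·0.615.
F1 = 125.89/(0.615×0.588) = 348.13 t/h.
Recycle F10 = 0.412×348.13 = 143.43 t/h.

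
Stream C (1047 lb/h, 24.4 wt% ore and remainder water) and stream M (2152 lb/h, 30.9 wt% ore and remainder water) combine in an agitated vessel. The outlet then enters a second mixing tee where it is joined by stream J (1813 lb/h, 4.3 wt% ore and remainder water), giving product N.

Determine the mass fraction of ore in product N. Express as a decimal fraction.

0.1992

Overall, product flow = 5012 lb/h.
ore in = 1047×0.244 + 2152×0.309 + 1813×0.043 = 998.39 lb/h.
ore fraction in N = 0.1992.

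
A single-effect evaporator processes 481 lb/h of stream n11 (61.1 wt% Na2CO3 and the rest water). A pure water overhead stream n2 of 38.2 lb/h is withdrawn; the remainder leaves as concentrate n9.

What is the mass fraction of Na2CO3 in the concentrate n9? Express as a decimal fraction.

Na2CO3 is not removed: 481×0.611 = 293.89 lb/h of Na2CO3 enters n9.
Concentrate = 481 − 38.2 = 442.8 lb/h.
Mass fraction = 293.89/442.8 = 0.664.

0.664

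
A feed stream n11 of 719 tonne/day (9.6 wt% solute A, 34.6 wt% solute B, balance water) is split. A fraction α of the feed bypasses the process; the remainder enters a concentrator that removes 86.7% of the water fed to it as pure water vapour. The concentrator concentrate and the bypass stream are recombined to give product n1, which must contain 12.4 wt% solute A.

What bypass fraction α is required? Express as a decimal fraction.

0.533

All 719×0.096 = 69.024 tonne/day of solute A reaches n1, so n1 = 69.024/0.124 = 556.65 tonne/day and vapour = 162.35 tonne/day.
The evaporator receives (1−α)·719 of feed at 0.558 water and removes 0.867 of that water:
0.867×0.558×(1−α)×719 = 162.35
(1−α) = 162.35/347.84 = 0.4667;  α = 0.5333.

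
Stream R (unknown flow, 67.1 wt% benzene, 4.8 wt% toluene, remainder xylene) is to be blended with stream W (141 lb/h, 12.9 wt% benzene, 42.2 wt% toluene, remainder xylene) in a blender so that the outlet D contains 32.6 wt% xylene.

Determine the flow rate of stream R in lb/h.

Let R be the unknown flow. Total out = 141 + R.
xylene balance: 63.309 + 0.281·R = 0.326·(141 + R)
(0.281 − 0.326)·R = 0.326×141 − 63.309 = -17.343
R = -17.343 / -0.045 = 385.4 lb/h

385.4 lb/h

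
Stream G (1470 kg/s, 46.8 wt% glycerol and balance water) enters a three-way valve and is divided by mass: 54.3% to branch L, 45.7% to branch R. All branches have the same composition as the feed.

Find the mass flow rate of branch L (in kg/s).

798.2 kg/s

Branch L flow = 0.543×1470 = 798.21 kg/s.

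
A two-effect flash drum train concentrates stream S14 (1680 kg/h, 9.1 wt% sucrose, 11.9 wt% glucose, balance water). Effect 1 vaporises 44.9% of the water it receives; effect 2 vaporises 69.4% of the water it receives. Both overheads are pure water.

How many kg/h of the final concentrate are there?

water in feed = 1680×0.790 = 1327.2 kg/h.
After stage 1: water left = (1−0.449)×1327.2 = 731.29; stream total = 1084.1 kg/h.
After stage 2: water left = (1−0.694)×731.29 = 223.77; final concentrate = 576.57 kg/h.

576.6 kg/h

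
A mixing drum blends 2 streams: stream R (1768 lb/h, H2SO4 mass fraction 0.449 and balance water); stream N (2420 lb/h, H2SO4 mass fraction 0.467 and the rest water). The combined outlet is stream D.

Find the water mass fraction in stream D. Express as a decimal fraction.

Total flow out = 1768 + 2420 = 4188 lb/h.
water in = 1768×0.551 + 2420×0.533 = 2264 lb/h.
water mass fraction in D = 2264/4188 = 0.541.

0.541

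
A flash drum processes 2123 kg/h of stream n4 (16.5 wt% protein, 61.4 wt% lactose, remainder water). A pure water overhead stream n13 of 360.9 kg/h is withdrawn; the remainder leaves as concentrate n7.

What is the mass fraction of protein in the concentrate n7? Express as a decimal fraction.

protein is not removed: 2123×0.165 = 350.3 kg/h of protein enters n7.
Concentrate = 2123 − 360.9 = 1762.1 kg/h.
Mass fraction = 350.3/1762.1 = 0.199.

0.199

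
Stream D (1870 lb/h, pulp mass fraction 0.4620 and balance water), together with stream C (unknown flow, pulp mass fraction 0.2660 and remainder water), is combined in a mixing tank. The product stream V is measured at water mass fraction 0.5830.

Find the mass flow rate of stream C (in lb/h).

Let C be the unknown flow. Total out = 1870 + C.
water balance: 1006.1 + 0.734·C = 0.583·(1870 + C)
(0.734 − 0.583)·C = 0.583×1870 − 1006.1 = 84.15
C = 84.15 / 0.151 = 557.28 lb/h

557.3 lb/h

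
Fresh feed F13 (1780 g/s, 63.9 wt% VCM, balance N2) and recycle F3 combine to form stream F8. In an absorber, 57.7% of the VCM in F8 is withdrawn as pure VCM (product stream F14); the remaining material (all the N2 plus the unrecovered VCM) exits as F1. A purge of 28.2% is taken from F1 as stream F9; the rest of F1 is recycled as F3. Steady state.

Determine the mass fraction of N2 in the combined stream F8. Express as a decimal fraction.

N2 enters only via F13 and leaves only via the purge: 1780×0.361 = 0.282×(N2 in F1), and the absorber passes all N2, so N2 in F8 = N2 in F1 = 2278.7 g/s.
VCM in F8: m_A = 1780×0.639 + (1−0.282)·(1−0.577)·m_A, so m_A = 1137.4/0.6963 = 1633.6 g/s.
F8 = 1633.6 + 2278.7 = 3912.2 g/s.
N2 fraction in F8 = 2278.7/3912.2 = 0.582.

0.582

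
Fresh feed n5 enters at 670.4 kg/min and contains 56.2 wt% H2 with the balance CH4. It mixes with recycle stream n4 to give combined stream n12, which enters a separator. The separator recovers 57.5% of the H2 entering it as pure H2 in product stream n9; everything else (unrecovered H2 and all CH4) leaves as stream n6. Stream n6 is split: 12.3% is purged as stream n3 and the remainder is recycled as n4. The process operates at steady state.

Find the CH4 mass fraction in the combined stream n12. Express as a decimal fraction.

CH4 enters only via n5 and leaves only via the purge: 670.4×0.438 = 0.123×(CH4 in n6), and the separator passes all CH4, so CH4 in n12 = CH4 in n6 = 2387.3 kg/min.
H2 in n12: m_A = 670.4×0.562 + (1−0.123)·(1−0.575)·m_A, so m_A = 376.76/0.6273 = 600.64 kg/min.
n12 = 600.64 + 2387.3 = 2987.9 kg/min.
CH4 fraction in n12 = 2387.3/2987.9 = 0.799.

0.799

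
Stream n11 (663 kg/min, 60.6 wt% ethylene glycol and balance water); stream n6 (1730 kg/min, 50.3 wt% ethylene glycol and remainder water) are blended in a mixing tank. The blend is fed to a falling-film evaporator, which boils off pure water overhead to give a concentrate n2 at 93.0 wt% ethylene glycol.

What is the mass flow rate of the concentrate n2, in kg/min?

ethylene glycol entering = 663×0.606 + 1730×0.503 = 1272 kg/min.
All ethylene glycol reports to n2, so n2 = 1272/0.930 = 1367.7 kg/min.

1368 kg/min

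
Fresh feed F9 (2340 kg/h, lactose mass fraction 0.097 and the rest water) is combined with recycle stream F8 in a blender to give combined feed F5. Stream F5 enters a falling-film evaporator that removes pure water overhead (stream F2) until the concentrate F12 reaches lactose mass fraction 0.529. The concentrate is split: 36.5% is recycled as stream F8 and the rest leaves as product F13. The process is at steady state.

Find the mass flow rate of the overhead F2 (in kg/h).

Overall lactose balance (none leaves overhead): lactose in fresh feed = lactose in product, i.e. 2340×0.097 = (1−0.365)·F12·0.529.
F12 = 226.98/(0.529×0.635) = 675.71 kg/h.
Recycle F8 = 0.365×675.71 = 246.63 kg/h.
Combined feed F5 = 2340 + 246.63 = 2586.6 kg/h.
Overhead F2 = F5 − F12 = 2586.6 − 675.71 = 1910.9 kg/h.

1911 kg/h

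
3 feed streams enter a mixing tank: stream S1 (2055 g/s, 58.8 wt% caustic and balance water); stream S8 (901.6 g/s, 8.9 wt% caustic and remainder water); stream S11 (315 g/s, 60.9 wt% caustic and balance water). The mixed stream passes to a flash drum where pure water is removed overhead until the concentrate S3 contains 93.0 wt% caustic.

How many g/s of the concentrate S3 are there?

caustic entering = 2055×0.588 + 901.6×0.089 + 315×0.609 = 1480.4 g/s.
All caustic reports to S3, so S3 = 1480.4/0.930 = 1591.8 g/s.

1592 g/s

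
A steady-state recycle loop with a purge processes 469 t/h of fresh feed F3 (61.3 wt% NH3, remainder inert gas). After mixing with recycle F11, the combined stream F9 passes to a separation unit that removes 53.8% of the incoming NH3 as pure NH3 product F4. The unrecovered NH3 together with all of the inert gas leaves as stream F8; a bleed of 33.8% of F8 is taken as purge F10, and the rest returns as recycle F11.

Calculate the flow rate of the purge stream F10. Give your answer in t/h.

inert gas enters only via F3 and leaves only via the purge: 469×0.387 = 0.338×(inert gas in F8), and the separation unit passes all inert gas, so inert gas in F9 = inert gas in F8 = 536.99 t/h.
NH3 in F9: m_A = 469×0.613 + (1−0.338)·(1−0.538)·m_A, so m_A = 287.5/0.6942 = 414.17 t/h.
F8 = (1−0.538)×414.17 + 536.99 = 728.34 t/h.
Purge F10 = 0.338×728.34 = 246.18 t/h.

246.2 t/h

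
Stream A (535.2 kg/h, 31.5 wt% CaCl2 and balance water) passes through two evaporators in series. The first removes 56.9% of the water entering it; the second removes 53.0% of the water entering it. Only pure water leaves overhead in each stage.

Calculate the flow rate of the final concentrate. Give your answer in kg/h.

water in feed = 535.2×0.685 = 366.61 kg/h.
After stage 1: water left = (1−0.569)×366.61 = 158.01; stream total = 326.6 kg/h.
After stage 2: water left = (1−0.530)×158.01 = 74.265; final concentrate = 242.85 kg/h.

242.9 kg/h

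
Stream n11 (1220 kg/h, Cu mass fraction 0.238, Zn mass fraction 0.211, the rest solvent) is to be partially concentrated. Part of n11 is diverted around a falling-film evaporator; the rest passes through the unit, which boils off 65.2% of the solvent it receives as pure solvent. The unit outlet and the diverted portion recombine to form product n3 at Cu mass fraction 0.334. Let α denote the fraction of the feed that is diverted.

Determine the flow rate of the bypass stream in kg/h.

243.9 kg/h

All 1220×0.238 = 290.36 kg/h of Cu reaches n3, so n3 = 290.36/0.334 = 869.34 kg/h and vapour = 350.66 kg/h.
The evaporator receives (1−α)·1220 of feed at 0.551 solvent and removes 0.652 of that solvent:
0.652×0.551×(1−α)×1220 = 350.66
(1−α) = 350.66/438.29 = 0.8001;  α = 0.1999.
Bypass flow = 0.1999×1220 = 243.92 kg/h.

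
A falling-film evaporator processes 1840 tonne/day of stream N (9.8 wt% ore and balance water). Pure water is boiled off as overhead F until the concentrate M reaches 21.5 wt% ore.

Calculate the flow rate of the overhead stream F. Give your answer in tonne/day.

ore is conserved: 1840×0.098 = 180.32 tonne/day all reports to the concentrate.
Concentrate = 180.32/(target fraction) = 838.7 tonne/day.
Overhead = 1840 − 838.7 = 1001.3 tonne/day.

1001 tonne/day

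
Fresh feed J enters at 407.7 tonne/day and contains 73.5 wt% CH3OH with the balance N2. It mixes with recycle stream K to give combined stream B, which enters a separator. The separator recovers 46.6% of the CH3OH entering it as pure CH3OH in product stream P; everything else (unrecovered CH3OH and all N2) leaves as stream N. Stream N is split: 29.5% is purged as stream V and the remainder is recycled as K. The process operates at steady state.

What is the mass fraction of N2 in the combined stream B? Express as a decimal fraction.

0.432

N2 enters only via J and leaves only via the purge: 407.7×0.265 = 0.295×(N2 in N), and the separator passes all N2, so N2 in B = N2 in N = 366.24 tonne/day.
CH3OH in B: m_A = 407.7×0.735 + (1−0.295)·(1−0.466)·m_A, so m_A = 299.66/0.6235 = 480.59 tonne/day.
B = 480.59 + 366.24 = 846.82 tonne/day.
N2 fraction in B = 366.24/846.82 = 0.432.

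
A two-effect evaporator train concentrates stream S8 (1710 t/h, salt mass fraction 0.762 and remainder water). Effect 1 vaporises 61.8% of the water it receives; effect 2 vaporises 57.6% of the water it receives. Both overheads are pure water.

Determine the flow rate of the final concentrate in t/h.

water in feed = 1710×0.238 = 406.98 t/h.
After stage 1: water left = (1−0.618)×406.98 = 155.47; stream total = 1458.5 t/h.
After stage 2: water left = (1−0.576)×155.47 = 65.918; final concentrate = 1368.9 t/h.

1369 t/h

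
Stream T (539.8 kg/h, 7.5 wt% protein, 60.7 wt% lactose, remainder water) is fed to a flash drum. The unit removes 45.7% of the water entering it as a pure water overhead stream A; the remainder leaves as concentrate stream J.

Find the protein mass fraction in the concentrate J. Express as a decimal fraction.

0.0878

protein is not removed: 539.8×0.075 = 40.485 kg/h of protein enters J.
water entering = 539.8×0.318 = 171.66 kg/h; overhead removed = 0.457×171.66 = 78.447 kg/h.
Concentrate = 539.8 − 78.447 = 461.35 kg/h.
Mass fraction = 40.485/461.35 = 0.0878.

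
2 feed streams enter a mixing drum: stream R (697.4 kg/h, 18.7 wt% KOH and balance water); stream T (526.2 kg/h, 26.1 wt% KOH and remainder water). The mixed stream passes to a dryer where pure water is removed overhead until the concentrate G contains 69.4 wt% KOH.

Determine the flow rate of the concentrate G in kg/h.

385.8 kg/h

KOH entering = 697.4×0.187 + 526.2×0.261 = 267.75 kg/h.
All KOH reports to G, so G = 267.75/0.694 = 385.81 kg/h.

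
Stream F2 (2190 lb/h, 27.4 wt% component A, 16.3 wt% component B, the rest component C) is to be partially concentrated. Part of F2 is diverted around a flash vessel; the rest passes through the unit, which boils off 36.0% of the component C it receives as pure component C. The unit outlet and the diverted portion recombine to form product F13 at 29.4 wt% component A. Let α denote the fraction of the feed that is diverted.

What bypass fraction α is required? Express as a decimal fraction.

All 2190×0.274 = 600.06 lb/h of component A reaches F13, so F13 = 600.06/0.294 = 2041 lb/h and vapour = 148.98 lb/h.
The evaporator receives (1−α)·2190 of feed at 0.563 component C and removes 0.360 of that component C:
0.360×0.563×(1−α)×2190 = 148.98
(1−α) = 148.98/443.87 = 0.3356;  α = 0.6644.

0.664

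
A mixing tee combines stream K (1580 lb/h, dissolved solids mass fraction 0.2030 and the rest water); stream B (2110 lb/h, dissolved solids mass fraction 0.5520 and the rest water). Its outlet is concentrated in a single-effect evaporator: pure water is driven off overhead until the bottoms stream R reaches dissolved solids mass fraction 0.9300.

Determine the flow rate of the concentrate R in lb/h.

dissolved solids entering = 1580×0.203 + 2110×0.552 = 1485.5 lb/h.
All dissolved solids reports to R, so R = 1485.5/0.930 = 1597.3 lb/h.

1597 lb/h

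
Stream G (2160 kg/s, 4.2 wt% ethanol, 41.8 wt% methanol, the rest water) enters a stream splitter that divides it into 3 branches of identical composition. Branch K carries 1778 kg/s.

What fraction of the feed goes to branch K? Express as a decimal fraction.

Fraction to K = 1778/2160 = 0.8231.

0.823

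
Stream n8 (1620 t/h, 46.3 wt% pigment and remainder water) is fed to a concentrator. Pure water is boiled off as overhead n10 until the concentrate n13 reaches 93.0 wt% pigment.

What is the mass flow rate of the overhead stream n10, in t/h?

pigment is conserved: 1620×0.463 = 750.06 t/h all reports to the concentrate.
Concentrate = 750.06/(target fraction) = 806.52 t/h.
Overhead = 1620 − 806.52 = 813.48 t/h.

813.5 t/h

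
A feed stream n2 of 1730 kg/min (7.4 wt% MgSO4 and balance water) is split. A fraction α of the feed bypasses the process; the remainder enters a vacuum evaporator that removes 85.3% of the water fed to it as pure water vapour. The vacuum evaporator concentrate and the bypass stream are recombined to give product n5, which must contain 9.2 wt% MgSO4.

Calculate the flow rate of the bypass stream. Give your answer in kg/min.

All 1730×0.074 = 128.02 kg/min of MgSO4 reaches n5, so n5 = 128.02/0.092 = 1391.5 kg/min and vapour = 338.48 kg/min.
The evaporator receives (1−α)·1730 of feed at 0.926 water and removes 0.853 of that water:
0.853×0.926×(1−α)×1730 = 338.48
(1−α) = 338.48/1366.5 = 0.2477;  α = 0.7523.
Bypass flow = 0.7523×1730 = 1301.5 kg/min.

1301 kg/min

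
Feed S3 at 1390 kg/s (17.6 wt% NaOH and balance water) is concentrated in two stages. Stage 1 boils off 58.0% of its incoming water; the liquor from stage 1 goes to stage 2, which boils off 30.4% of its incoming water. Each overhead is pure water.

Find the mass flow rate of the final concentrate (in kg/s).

water in feed = 1390×0.824 = 1145.4 kg/s.
After stage 1: water left = (1−0.580)×1145.4 = 481.05; stream total = 725.69 kg/s.
After stage 2: water left = (1−0.304)×481.05 = 334.81; final concentrate = 579.45 kg/s.

579.5 kg/s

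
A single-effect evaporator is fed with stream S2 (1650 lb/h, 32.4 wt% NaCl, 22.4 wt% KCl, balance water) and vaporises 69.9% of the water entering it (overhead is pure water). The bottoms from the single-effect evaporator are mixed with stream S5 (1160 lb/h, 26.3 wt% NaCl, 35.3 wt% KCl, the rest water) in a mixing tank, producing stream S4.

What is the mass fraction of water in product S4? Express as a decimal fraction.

0.2927

Vapour removed = 0.699×0.452×1650 = 521.31 lb/h; concentrate = 1128.7 lb/h.
water reaching the mixer = 224.49 (from concentrate) + 1160×0.384 = 669.93 lb/h.
Product flow = 1128.7 + 1160 = 2288.7 lb/h; water fraction = 0.2927.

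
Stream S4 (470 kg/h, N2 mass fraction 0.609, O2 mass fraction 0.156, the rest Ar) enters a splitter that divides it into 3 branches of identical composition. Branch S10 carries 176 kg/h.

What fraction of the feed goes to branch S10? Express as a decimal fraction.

0.374

Fraction to S10 = 176/470 = 0.3745.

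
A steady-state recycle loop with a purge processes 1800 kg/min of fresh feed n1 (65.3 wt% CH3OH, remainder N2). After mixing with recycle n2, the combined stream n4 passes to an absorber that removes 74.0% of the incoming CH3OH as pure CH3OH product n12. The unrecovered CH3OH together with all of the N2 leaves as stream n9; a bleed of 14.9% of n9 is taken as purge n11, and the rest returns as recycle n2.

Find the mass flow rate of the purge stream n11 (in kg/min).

N2 enters only via n1 and leaves only via the purge: 1800×0.347 = 0.149×(N2 in n9), and the absorber passes all N2, so N2 in n4 = N2 in n9 = 4191.9 kg/min.
CH3OH in n4: m_A = 1800×0.653 + (1−0.149)·(1−0.740)·m_A, so m_A = 1175.4/0.7787 = 1509.4 kg/min.
n9 = (1−0.740)×1509.4 + 4191.9 = 4584.4 kg/min.
Purge n11 = 0.149×4584.4 = 683.07 kg/min.

683.1 kg/min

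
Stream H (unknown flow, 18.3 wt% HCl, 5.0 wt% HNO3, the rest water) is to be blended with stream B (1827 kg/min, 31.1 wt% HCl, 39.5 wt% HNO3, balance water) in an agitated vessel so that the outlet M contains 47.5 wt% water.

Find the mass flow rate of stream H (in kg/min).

1132 kg/min

Let H be the unknown flow. Total out = 1827 + H.
water balance: 537.14 + 0.767·H = 0.475·(1827 + H)
(0.767 − 0.475)·H = 0.475×1827 − 537.14 = 330.69
H = 330.69 / 0.292 = 1132.5 kg/min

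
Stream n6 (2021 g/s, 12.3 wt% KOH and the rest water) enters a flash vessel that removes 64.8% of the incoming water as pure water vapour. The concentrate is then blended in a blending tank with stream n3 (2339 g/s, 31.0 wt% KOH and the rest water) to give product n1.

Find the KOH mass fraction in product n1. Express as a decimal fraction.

Vapour removed = 0.648×0.877×2021 = 1148.5 g/s; concentrate = 872.47 g/s.
KOH reaching the mixer = 248.58 (from concentrate) + 2339×0.310 = 973.67 g/s.
Product flow = 872.47 + 2339 = 3211.5 g/s; KOH fraction = 0.303.

0.303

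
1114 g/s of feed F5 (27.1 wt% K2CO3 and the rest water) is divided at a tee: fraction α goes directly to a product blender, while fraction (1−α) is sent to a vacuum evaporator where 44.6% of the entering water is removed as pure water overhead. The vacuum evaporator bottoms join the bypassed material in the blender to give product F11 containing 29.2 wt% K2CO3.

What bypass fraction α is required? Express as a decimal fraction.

0.779

All 1114×0.271 = 301.89 g/s of K2CO3 reaches F11, so F11 = 301.89/0.292 = 1033.9 g/s and vapour = 80.116 g/s.
The evaporator receives (1−α)·1114 of feed at 0.729 water and removes 0.446 of that water:
0.446×0.729×(1−α)×1114 = 80.116
(1−α) = 80.116/362.2 = 0.2212;  α = 0.7788.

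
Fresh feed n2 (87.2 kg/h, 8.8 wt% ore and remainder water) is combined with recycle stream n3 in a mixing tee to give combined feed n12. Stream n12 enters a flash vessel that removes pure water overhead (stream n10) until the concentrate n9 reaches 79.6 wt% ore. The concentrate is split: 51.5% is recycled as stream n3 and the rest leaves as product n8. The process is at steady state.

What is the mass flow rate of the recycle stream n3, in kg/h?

10.24 kg/h

Overall ore balance (none leaves overhead): ore in fresh feed = ore in product, i.e. 87.2×0.088 = (1−0.515)·n9·0.796.
n9 = 7.6736/(0.796×0.485) = 19.877 kg/h.
Recycle n3 = 0.515×19.877 = 10.237 kg/h.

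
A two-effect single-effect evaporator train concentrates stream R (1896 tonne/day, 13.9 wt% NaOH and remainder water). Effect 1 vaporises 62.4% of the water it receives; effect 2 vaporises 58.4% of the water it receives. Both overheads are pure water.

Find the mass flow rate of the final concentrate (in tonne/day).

518.9 tonne/day

water in feed = 1896×0.861 = 1632.5 tonne/day.
After stage 1: water left = (1−0.624)×1632.5 = 613.8; stream total = 877.35 tonne/day.
After stage 2: water left = (1−0.584)×613.8 = 255.34; final concentrate = 518.89 tonne/day.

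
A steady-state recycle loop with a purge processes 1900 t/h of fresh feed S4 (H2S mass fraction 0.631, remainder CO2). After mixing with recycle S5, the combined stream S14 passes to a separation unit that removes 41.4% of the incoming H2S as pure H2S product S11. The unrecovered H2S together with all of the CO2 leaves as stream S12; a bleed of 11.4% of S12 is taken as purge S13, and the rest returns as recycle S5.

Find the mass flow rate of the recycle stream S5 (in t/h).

CO2 enters only via S4 and leaves only via the purge: 1900×0.369 = 0.114×(CO2 in S12), and the separation unit passes all CO2, so CO2 in S14 = CO2 in S12 = 6150 t/h.
H2S in S14: m_A = 1900×0.631 + (1−0.114)·(1−0.414)·m_A, so m_A = 1198.9/0.4808 = 2493.5 t/h.
S12 = (1−0.414)×2493.5 + 6150 = 7611.2 t/h.
Recycle S5 = (1−0.114)×7611.2 = 6743.5 t/h.

6744 t/h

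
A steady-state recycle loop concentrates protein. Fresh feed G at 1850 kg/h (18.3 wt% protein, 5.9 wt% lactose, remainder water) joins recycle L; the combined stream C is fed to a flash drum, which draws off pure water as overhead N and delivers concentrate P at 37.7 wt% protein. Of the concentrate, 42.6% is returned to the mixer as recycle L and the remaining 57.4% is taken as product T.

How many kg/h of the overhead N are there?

Overall protein balance (none leaves overhead): protein in fresh feed = protein in product, i.e. 1850×0.183 = (1−0.426)·P·0.377.
P = 338.55/(0.377×0.574) = 1564.5 kg/h.
Recycle L = 0.426×1564.5 = 666.47 kg/h.
Combined feed C = 1850 + 666.47 = 2516.5 kg/h.
Overhead N = C − P = 2516.5 − 1564.5 = 951.99 kg/h.

952 kg/h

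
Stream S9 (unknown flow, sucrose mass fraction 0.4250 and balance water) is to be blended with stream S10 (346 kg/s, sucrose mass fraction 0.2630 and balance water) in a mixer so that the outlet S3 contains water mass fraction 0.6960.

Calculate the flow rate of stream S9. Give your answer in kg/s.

117.2 kg/s

Let S9 be the unknown flow. Total out = 346 + S9.
water balance: 255 + 0.575·S9 = 0.696·(346 + S9)
(0.575 − 0.696)·S9 = 0.696×346 − 255 = -14.186
S9 = -14.186 / -0.121 = 117.24 kg/s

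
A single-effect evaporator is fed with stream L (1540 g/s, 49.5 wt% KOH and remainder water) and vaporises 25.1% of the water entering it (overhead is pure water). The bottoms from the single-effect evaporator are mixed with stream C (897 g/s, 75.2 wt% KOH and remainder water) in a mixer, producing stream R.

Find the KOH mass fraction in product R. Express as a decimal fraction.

Vapour removed = 0.251×0.505×1540 = 195.2 g/s; concentrate = 1344.8 g/s.
KOH reaching the mixer = 762.3 (from concentrate) + 897×0.752 = 1436.8 g/s.
Product flow = 1344.8 + 897 = 2241.8 g/s; KOH fraction = 0.641.

0.641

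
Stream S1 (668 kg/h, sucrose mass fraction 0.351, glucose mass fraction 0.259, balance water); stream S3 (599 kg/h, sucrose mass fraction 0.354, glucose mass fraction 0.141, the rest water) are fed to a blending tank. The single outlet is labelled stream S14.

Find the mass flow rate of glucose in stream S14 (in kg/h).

257.5 kg/h

glucose out = glucose in = 668×0.259 + 599×0.141 = 257.47 kg/h.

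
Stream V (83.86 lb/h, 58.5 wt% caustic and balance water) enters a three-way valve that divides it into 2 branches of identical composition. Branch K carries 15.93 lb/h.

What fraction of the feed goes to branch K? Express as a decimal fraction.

0.190

Fraction to K = 15.93/83.86 = 0.1900.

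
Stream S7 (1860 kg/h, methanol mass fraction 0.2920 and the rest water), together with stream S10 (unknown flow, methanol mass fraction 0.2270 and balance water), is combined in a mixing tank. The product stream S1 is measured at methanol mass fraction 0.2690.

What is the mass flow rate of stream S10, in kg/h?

Let S10 be the unknown flow. Total out = 1860 + S10.
methanol balance: 543.12 + 0.227·S10 = 0.269·(1860 + S10)
(0.227 − 0.269)·S10 = 0.269×1860 − 543.12 = -42.78
S10 = -42.78 / -0.042 = 1018.6 kg/h

1019 kg/h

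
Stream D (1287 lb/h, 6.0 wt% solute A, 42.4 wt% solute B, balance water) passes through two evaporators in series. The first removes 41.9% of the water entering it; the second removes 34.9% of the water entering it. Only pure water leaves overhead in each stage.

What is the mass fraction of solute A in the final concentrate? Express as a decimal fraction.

0.088

water in feed = 1287×0.516 = 664.09 lb/h.
After stage 1: water left = (1−0.419)×664.09 = 385.84; stream total = 1008.7 lb/h.
After stage 2: water left = (1−0.349)×385.84 = 251.18; final concentrate = 874.09 lb/h.
solute A fraction = 77.22/874.09 = 0.088.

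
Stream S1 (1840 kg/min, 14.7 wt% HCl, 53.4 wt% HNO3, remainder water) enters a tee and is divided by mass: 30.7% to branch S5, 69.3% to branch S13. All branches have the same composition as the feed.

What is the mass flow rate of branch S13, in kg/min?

1275 kg/min

Branch S13 flow = 0.693×1840 = 1275.1 kg/min.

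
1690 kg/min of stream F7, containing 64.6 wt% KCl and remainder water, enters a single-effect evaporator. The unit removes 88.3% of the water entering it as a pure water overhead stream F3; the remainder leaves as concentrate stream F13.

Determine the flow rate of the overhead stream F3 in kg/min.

water entering = 1690×0.354 = 598.26 kg/min; overhead removed = 0.883×598.26 = 528.26 kg/min.

528.3 kg/min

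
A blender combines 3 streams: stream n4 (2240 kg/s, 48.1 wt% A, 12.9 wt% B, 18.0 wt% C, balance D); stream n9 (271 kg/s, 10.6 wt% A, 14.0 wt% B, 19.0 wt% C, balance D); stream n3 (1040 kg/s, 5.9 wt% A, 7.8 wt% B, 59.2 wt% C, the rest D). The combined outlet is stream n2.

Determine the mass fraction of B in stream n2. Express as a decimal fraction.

0.115

Total flow out = 2240 + 271 + 1040 = 3551 kg/s.
B in = 2240×0.129 + 271×0.140 + 1040×0.078 = 408.02 kg/s.
B mass fraction in n2 = 408.02/3551 = 0.115.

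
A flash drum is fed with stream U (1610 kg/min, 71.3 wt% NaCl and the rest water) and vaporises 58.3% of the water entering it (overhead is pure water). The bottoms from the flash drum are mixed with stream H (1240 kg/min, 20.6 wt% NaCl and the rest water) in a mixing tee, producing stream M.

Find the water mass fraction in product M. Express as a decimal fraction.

Vapour removed = 0.583×0.287×1610 = 269.39 kg/min; concentrate = 1340.6 kg/min.
water reaching the mixer = 192.68 (from concentrate) + 1240×0.794 = 1177.2 kg/min.
Product flow = 1340.6 + 1240 = 2580.6 kg/min; water fraction = 0.456.

0.456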